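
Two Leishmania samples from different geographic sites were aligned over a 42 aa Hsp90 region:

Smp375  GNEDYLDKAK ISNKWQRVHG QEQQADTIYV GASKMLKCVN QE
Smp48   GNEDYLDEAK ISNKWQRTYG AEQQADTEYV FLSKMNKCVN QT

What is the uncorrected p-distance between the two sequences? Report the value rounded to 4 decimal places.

Mismatches occur at site 8 (K/E), site 18 (V/T), site 19 (H/Y), site 21 (Q/A), site 28 (I/E), site 31 (G/F), site 32 (A/L), site 36 (L/N), site 42 (E/T).
There are 9 differences over 42 sites, so p = 9/42 = 0.2143.

0.2143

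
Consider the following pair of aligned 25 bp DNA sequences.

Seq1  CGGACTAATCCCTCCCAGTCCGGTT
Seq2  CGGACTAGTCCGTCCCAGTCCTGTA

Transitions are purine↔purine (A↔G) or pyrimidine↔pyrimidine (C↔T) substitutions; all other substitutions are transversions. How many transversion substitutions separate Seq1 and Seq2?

Mismatches occur at site 8 (A↔G, transition), site 12 (C↔G, transversion), site 22 (G↔T, transversion), site 25 (T↔A, transversion).
Of the 4 differences, 1 transition and 3 transversions, so the answer is 3.

3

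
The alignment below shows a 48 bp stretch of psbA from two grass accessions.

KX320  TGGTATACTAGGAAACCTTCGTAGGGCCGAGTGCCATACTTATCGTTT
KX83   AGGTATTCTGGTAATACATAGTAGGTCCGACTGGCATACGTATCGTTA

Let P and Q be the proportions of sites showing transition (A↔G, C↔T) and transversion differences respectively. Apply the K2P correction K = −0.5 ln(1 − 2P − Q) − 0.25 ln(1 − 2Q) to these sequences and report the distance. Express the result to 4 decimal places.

0.3457

Mismatches occur at site 1 (T→A, transversion), site 7 (A→T, transversion), site 10 (A→G, transition), site 12 (G→T, transversion), site 15 (A→T, transversion), site 16 (C→A, transversion), site 18 (T→A, transversion), site 20 (C→A, transversion), site 26 (G→T, transversion), site 31 (G→C, transversion), site 34 (C→G, transversion), site 40 (T→G, transversion), site 48 (T→A, transversion).
Of the 13 differences, 1 transition and 12 transversions over 48 sites: P = 1/48 = 0.020833, Q = 12/48 = 0.250000.
d = −0.5·ln(0.708334) − 0.25·ln(0.500000) = −0.5·(-0.344840) − 0.25·(-0.693147) = 0.3457.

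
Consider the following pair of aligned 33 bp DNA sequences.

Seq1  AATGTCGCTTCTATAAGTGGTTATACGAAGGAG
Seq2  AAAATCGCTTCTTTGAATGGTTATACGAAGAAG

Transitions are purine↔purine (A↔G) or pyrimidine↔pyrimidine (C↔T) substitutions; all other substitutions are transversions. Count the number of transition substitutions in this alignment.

4

Mismatches occur at site 3 (T→A, transversion), site 4 (G→A, transition), site 13 (A→T, transversion), site 15 (A→G, transition), site 17 (G→A, transition), site 31 (G→A, transition).
Of the 6 differences, 4 transitions and 2 transversions, so the answer is 4.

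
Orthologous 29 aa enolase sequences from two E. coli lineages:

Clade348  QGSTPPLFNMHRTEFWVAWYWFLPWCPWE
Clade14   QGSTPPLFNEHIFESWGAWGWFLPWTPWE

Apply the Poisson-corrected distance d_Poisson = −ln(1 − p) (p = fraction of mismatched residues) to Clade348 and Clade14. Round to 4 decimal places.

Differing sites — 10:M/E; 12:R/I; 13:T/F; 15:F/S; 17:V/G; 20:Y/G; 26:C/T.
p = 7/29 = 0.241379.
d = −ln(1 − 0.241379) = −ln(0.758621) = 0.2763.

0.2763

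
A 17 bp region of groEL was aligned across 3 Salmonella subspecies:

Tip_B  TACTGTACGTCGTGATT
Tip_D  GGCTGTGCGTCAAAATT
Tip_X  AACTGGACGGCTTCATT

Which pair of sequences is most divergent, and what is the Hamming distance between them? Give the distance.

8

Pairwise Hamming distances:
  Tip_B vs Tip_D: 6
  Tip_B vs Tip_X: 5
  Tip_D vs Tip_X: 8
The largest is 8, between Tip_D and Tip_X.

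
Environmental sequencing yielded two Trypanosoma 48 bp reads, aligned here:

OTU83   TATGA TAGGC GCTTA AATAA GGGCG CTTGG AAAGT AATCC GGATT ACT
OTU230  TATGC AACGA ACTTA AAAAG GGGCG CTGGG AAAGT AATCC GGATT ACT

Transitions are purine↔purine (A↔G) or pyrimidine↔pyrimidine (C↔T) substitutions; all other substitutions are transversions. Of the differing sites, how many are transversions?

Mismatches occur at site 5 (A→C, transversion), site 6 (T→A, transversion), site 8 (G→C, transversion), site 10 (C→A, transversion), site 11 (G→A, transition), site 18 (T→A, transversion), site 20 (A→G, transition), site 28 (T→G, transversion).
Of the 8 differences, 2 transitions and 6 transversions, so the answer is 6.

6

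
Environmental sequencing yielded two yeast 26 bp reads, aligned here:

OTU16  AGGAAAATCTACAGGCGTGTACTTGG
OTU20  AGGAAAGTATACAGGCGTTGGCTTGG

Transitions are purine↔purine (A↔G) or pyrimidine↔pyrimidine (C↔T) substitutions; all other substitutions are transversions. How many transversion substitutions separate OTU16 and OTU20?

The sequences differ at positions 7 (A/G, transition), 9 (C/A, transversion), 19 (G/T, transversion), 20 (T/G, transversion), 21 (A/G, transition).
Of the 5 differences, 2 transitions and 3 transversions, so the answer is 3.

3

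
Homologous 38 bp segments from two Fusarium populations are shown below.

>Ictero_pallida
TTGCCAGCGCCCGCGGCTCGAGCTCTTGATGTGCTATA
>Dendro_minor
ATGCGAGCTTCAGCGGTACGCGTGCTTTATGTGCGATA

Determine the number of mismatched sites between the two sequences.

The sequences differ at positions 1 (T/A), 5 (C/G), 9 (G/T), 10 (C/T), 12 (C/A), 17 (C/T), 18 (T/A), 21 (A/C), 23 (C/T), 24 (T/G), 28 (G/T), 35 (T/G).
That gives 12 mismatches out of 38 aligned sites, so the Hamming distance is 12.

12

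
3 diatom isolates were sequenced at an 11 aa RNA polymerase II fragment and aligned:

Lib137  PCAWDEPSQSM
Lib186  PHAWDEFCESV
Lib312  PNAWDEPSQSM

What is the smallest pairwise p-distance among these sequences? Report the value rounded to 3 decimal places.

0.091

Pairwise Hamming distances:
  Lib137 vs Lib186: 5
  Lib137 vs Lib312: 1
  Lib186 vs Lib312: 5
The smallest is 1 mismatch, between Lib137 and Lib312; p = 1/11 = 0.091.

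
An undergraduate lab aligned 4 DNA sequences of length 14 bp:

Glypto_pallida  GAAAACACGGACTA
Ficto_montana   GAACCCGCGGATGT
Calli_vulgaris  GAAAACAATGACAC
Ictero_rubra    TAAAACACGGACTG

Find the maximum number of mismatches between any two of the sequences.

Pairwise Hamming distances:
  Glypto_pallida vs Ficto_montana: 6
  Glypto_pallida vs Calli_vulgaris: 4
  Glypto_pallida vs Ictero_rubra: 2
  Ficto_montana vs Calli_vulgaris: 8
  Ficto_montana vs Ictero_rubra: 7
  Calli_vulgaris vs Ictero_rubra: 5
The largest is 8, between Ficto_montana and Calli_vulgaris.

8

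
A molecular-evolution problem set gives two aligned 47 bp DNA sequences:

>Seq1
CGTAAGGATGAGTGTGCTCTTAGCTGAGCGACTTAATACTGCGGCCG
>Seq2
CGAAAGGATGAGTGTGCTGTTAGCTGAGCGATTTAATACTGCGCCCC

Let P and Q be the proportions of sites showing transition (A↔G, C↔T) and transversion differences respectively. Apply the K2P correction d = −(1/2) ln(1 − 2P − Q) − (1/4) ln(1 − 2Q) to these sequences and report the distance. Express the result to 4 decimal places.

0.1149

Differing sites — 3:T/A (Tv); 19:C/G (Tv); 32:C/T (Ti); 44:G/C (Tv); 47:G/C (Tv).
Of the 5 differences, 1 transition and 4 transversions over 47 sites: P = 1/47 = 0.021277, Q = 4/47 = 0.085106.
d = −0.5·ln(0.872340) − 0.25·ln(0.829788) = −0.5·(-0.136576) − 0.25·(-0.186585) = 0.1149.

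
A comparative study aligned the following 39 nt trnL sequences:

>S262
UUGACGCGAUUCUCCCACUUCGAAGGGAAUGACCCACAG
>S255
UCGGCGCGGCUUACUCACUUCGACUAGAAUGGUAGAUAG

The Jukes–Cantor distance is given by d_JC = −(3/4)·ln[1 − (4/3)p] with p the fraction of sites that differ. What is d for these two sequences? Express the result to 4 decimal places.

0.5393

Mismatches occur at site 2 (U→C), site 4 (A→G), site 9 (A→G), site 10 (U→C), site 12 (C→U), site 13 (U→A), site 15 (C→U), site 24 (A→C), site 25 (G→U), site 26 (G→A), site 32 (A→G), site 33 (C→U), site 34 (C→A), site 35 (C→G), site 37 (C→U).
p = 15/39 = 0.384615.
d = −0.75 · ln(1 − (4/3)·0.384615) = −0.75 · ln(0.487180) = −0.75 · (-0.719122) = 0.5393.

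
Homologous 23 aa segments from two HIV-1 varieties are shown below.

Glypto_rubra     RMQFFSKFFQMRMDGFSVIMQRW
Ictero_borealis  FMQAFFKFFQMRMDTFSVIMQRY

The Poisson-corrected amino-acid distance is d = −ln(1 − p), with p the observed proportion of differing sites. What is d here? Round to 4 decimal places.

0.2451

The sequences differ at positions 1 (R/F), 4 (F/A), 6 (S/F), 15 (G/T), 23 (W/Y).
p = 5/23 = 0.217391.
d = −ln(1 − 0.217391) = −ln(0.782609) = 0.2451.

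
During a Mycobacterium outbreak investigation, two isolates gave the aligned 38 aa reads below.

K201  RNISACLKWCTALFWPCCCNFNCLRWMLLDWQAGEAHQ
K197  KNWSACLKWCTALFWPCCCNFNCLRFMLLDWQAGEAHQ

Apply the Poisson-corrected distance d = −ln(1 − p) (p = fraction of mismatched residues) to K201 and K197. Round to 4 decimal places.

0.0822

Differing sites — 1:R/K; 3:I/W; 26:W/F.
p = 3/38 = 0.078947.
d = −ln(1 − 0.078947) = −ln(0.921053) = 0.0822.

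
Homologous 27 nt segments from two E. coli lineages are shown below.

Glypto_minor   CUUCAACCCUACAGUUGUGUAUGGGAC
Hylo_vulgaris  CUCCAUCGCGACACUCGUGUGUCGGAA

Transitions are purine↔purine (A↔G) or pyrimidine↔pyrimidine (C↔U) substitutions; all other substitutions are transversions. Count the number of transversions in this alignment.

The sequences differ at positions 3 (U/C, transition), 6 (A/U, transversion), 8 (C/G, transversion), 10 (U/G, transversion), 14 (G/C, transversion), 16 (U/C, transition), 21 (A/G, transition), 23 (G/C, transversion), 27 (C/A, transversion).
Of the 9 differences, 3 transitions and 6 transversions, so the answer is 6.

6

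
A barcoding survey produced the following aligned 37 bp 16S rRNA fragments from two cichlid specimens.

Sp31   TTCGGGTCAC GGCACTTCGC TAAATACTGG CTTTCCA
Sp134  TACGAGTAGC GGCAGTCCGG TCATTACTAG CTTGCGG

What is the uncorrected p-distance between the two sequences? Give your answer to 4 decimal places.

0.3514

The sequences differ at positions 2 (T/A), 5 (G/A), 8 (C/A), 9 (A/G), 15 (C/G), 17 (T/C), 20 (C/G), 22 (A/C), 24 (A/T), 29 (G/A), 34 (T/G), 36 (C/G), 37 (A/G).
There are 13 differences over 37 sites, so p = 13/37 = 0.3514.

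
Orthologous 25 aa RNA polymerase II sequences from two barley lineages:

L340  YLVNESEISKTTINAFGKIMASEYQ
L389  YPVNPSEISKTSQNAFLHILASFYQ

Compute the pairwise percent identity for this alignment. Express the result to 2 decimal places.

Mismatches occur at site 2 (L→P), site 5 (E→P), site 12 (T→S), site 13 (I→Q), site 17 (G→L), site 18 (K→H), site 20 (M→L), site 23 (E→F).
17 of the 25 sites match, so the percent identity is 17/25 × 100 = 68.00%.

68.00%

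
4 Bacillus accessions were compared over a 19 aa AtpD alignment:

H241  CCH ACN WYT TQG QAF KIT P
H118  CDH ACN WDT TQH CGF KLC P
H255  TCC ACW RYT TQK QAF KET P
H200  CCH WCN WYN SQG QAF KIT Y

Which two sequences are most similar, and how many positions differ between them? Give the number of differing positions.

Pairwise Hamming distances:
  H241 vs H118: 7
  H241 vs H255: 6
  H241 vs H200: 4
  H118 vs H255: 11
  H118 vs H200: 11
  H255 vs H200: 10
The smallest is 4, between H241 and H200.

4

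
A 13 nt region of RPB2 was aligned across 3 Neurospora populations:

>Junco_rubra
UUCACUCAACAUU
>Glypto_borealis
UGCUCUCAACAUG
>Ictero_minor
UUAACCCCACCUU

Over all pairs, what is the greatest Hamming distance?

Pairwise Hamming distances:
  Junco_rubra vs Glypto_borealis: 3
  Junco_rubra vs Ictero_minor: 4
  Glypto_borealis vs Ictero_minor: 7
The largest is 7, between Glypto_borealis and Ictero_minor.

7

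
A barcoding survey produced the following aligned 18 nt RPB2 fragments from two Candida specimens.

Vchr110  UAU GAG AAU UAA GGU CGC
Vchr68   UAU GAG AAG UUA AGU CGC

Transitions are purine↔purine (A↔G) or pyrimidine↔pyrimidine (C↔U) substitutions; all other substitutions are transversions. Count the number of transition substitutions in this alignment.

Mismatches occur at site 9 (U↔G, transversion), site 11 (A↔U, transversion), site 13 (G↔A, transition).
Of the 3 differences, 1 transition and 2 transversions, so the answer is 1.

1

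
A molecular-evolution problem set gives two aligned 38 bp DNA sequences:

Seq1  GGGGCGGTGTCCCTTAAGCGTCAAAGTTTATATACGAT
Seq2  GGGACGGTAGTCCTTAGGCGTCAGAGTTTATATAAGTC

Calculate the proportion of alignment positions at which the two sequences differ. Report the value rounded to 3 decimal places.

Differing sites — 4:G/A; 9:G/A; 10:T/G; 11:C/T; 17:A/G; 24:A/G; 35:C/A; 37:A/T; 38:T/C.
There are 9 differences over 38 sites, so p = 9/38 = 0.237.

0.237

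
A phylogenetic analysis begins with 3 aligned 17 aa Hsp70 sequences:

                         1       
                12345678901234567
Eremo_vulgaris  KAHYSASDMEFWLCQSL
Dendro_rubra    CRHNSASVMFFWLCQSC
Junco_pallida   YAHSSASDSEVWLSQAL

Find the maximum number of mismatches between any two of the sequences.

10

Pairwise Hamming distances:
  Eremo_vulgaris vs Dendro_rubra: 6
  Eremo_vulgaris vs Junco_pallida: 6
  Dendro_rubra vs Junco_pallida: 10
The largest is 10, between Dendro_rubra and Junco_pallida.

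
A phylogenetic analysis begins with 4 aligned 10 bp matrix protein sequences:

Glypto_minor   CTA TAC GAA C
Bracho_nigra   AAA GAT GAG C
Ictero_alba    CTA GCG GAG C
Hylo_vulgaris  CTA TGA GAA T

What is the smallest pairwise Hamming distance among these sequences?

3

Pairwise Hamming distances:
  Glypto_minor vs Bracho_nigra: 5
  Glypto_minor vs Ictero_alba: 4
  Glypto_minor vs Hylo_vulgaris: 3
  Bracho_nigra vs Ictero_alba: 4
  Bracho_nigra vs Hylo_vulgaris: 7
  Ictero_alba vs Hylo_vulgaris: 5
The smallest is 3, between Glypto_minor and Hylo_vulgaris.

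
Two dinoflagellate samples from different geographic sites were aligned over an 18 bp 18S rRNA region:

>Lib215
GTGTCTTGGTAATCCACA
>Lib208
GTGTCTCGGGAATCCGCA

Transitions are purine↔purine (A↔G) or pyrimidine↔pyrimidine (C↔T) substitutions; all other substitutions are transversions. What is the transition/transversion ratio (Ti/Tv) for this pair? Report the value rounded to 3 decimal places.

Mismatches occur at site 7 (T→C, transition), site 10 (T→G, transversion), site 16 (A→G, transition).
Of the 3 differences, 2 transitions and 1 transversion, so Ti/Tv = 2/1 = 2.000.

2.000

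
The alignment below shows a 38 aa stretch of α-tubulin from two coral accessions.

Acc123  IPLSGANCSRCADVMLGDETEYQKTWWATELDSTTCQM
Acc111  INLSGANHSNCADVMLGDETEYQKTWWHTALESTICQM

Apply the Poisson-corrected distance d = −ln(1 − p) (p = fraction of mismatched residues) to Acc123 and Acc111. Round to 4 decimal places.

The sequences differ at positions 2 (P/N), 8 (C/H), 10 (R/N), 28 (A/H), 30 (E/A), 32 (D/E), 35 (T/I).
p = 7/38 = 0.184211.
d = −ln(1 − 0.184211) = −ln(0.815789) = 0.2036.

0.2036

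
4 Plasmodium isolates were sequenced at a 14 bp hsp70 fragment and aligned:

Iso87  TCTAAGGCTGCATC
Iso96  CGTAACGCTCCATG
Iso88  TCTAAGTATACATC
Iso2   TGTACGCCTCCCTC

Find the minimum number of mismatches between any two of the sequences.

3

Pairwise Hamming distances:
  Iso87 vs Iso96: 5
  Iso87 vs Iso88: 3
  Iso87 vs Iso2: 5
  Iso96 vs Iso88: 7
  Iso96 vs Iso2: 6
  Iso88 vs Iso2: 6
The smallest is 3, between Iso87 and Iso88.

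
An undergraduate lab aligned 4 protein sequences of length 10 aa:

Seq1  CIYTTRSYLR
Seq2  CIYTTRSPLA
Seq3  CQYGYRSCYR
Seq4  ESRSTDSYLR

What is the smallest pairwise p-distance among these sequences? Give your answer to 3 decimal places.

Pairwise Hamming distances:
  Seq1 vs Seq2: 2
  Seq1 vs Seq3: 5
  Seq1 vs Seq4: 5
  Seq2 vs Seq3: 6
  Seq2 vs Seq4: 7
  Seq3 vs Seq4: 8
The smallest is 2 mismatches, between Seq1 and Seq2; p = 2/10 = 0.200.

0.200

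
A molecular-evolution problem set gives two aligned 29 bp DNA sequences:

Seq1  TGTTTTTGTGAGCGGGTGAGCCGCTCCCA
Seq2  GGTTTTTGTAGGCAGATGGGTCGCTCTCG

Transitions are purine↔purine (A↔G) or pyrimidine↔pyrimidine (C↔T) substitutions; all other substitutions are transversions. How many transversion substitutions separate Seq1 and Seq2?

The sequences differ at positions 1 (T/G, transversion), 10 (G/A, transition), 11 (A/G, transition), 14 (G/A, transition), 16 (G/A, transition), 19 (A/G, transition), 21 (C/T, transition), 27 (C/T, transition), 29 (A/G, transition).
Of the 9 differences, 8 transitions and 1 transversion, so the answer is 1.

1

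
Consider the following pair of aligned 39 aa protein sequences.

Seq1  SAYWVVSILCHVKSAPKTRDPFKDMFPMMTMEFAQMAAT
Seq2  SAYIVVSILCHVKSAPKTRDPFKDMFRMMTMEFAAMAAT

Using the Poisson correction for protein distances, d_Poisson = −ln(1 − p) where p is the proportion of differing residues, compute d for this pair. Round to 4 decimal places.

The sequences differ at positions 4 (W/I), 27 (P/R), 35 (Q/A).
p = 3/39 = 0.076923.
d = −ln(1 − 0.076923) = −ln(0.923077) = 0.0800.

0.0800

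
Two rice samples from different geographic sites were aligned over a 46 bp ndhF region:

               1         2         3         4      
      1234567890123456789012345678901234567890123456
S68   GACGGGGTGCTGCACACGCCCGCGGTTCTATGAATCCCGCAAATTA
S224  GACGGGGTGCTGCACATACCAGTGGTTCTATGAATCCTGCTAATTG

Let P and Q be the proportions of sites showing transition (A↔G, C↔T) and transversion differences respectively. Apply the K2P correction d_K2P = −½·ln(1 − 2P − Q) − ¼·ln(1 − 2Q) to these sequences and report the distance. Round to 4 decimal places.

0.1739

Differing sites — 17:C/T (Ti); 18:G/A (Ti); 21:C/A (Tv); 23:C/T (Ti); 38:C/T (Ti); 41:A/T (Tv); 46:A/G (Ti).
Of the 7 differences, 5 transitions and 2 transversions over 46 sites: P = 5/46 = 0.108696, Q = 2/46 = 0.043478.
d = −0.5·ln(0.739130) − 0.25·ln(0.913044) = −0.5·(-0.302281) − 0.25·(-0.090971) = 0.1739.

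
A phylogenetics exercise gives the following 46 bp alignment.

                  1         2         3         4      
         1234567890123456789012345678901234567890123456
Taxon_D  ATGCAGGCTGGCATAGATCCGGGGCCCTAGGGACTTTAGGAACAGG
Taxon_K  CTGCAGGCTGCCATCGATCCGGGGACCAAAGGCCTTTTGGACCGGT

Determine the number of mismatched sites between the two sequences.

11

Differing sites — 1:A/C; 11:G/C; 15:A/C; 25:C/A; 28:T/A; 30:G/A; 33:A/C; 38:A/T; 42:A/C; 44:A/G; 46:G/T.
That gives 11 mismatches out of 46 aligned sites, so the Hamming distance is 11.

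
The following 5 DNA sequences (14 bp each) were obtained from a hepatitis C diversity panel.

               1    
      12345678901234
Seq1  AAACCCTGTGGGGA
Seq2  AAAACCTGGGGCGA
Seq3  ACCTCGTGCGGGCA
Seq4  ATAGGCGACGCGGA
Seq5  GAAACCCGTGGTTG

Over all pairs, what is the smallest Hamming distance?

3

Pairwise Hamming distances:
  Seq1 vs Seq2: 3
  Seq1 vs Seq3: 6
  Seq1 vs Seq4: 7
  Seq1 vs Seq5: 6
  Seq2 vs Seq3: 7
  Seq2 vs Seq4: 8
  Seq2 vs Seq5: 6
  Seq3 vs Seq4: 9
  Seq3 vs Seq5: 10
  Seq4 vs Seq5: 11
The smallest is 3, between Seq1 and Seq2.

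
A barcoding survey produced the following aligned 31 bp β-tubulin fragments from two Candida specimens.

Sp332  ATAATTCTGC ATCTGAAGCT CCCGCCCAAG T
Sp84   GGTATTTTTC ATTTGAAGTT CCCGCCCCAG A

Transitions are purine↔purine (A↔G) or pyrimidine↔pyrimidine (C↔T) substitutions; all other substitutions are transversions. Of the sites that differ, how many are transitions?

4

Differing sites — 1:A/G (Ti); 2:T/G (Tv); 3:A/T (Tv); 7:C/T (Ti); 9:G/T (Tv); 13:C/T (Ti); 19:C/T (Ti); 28:A/C (Tv); 31:T/A (Tv).
Of the 9 differences, 4 transitions and 5 transversions, so the answer is 4.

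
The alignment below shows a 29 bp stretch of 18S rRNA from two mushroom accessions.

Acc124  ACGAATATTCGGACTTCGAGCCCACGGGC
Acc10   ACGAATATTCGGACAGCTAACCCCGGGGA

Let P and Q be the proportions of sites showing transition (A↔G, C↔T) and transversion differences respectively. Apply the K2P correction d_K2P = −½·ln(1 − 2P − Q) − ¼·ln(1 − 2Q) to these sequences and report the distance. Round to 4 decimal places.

0.2949

Mismatches occur at site 15 (T↔A, transversion), site 16 (T↔G, transversion), site 18 (G↔T, transversion), site 20 (G↔A, transition), site 24 (A↔C, transversion), site 25 (C↔G, transversion), site 29 (C↔A, transversion).
Of the 7 differences, 1 transition and 6 transversions over 29 sites: P = 1/29 = 0.034483, Q = 6/29 = 0.206897.
d = −0.5·ln(0.724137) − 0.25·ln(0.586206) = −0.5·(-0.322775) − 0.25·(-0.534084) = 0.2949.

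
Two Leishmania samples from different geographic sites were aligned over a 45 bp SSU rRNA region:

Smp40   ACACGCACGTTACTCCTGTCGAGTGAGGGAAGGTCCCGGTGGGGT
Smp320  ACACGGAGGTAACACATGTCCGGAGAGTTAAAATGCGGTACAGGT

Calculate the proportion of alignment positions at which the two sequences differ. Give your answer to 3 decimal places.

0.400

The sequences differ at positions 6 (C/G), 8 (C/G), 11 (T/A), 14 (T/A), 16 (C/A), 21 (G/C), 22 (A/G), 24 (T/A), 28 (G/T), 29 (G/T), 32 (G/A), 33 (G/A), 35 (C/G), 37 (C/G), 39 (G/T), 40 (T/A), 41 (G/C), 42 (G/A).
There are 18 differences over 45 sites, so p = 18/45 = 0.400.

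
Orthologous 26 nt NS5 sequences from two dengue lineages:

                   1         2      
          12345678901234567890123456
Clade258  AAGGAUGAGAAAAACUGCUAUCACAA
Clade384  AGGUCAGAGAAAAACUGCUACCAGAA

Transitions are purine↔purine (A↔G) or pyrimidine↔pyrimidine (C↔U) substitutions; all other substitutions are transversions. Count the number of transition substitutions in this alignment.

Mismatches occur at site 2 (A/G, transition), site 4 (G/U, transversion), site 5 (A/C, transversion), site 6 (U/A, transversion), site 21 (U/C, transition), site 24 (C/G, transversion).
Of the 6 differences, 2 transitions and 4 transversions, so the answer is 2.

2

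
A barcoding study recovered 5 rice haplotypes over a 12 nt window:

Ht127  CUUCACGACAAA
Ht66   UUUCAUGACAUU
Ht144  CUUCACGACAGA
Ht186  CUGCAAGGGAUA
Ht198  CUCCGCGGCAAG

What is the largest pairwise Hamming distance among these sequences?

7

Pairwise Hamming distances:
  Ht127 vs Ht66: 4
  Ht127 vs Ht144: 1
  Ht127 vs Ht186: 5
  Ht127 vs Ht198: 4
  Ht66 vs Ht144: 4
  Ht66 vs Ht186: 6
  Ht66 vs Ht198: 7
  Ht144 vs Ht186: 5
  Ht144 vs Ht198: 5
  Ht186 vs Ht198: 6
The largest is 7, between Ht66 and Ht198.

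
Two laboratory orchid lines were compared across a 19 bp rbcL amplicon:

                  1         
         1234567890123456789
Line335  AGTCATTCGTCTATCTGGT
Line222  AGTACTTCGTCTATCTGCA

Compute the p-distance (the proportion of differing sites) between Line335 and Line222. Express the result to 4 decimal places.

0.2105

The sequences differ at positions 4 (C/A), 5 (A/C), 18 (G/C), 19 (T/A).
There are 4 differences over 19 sites, so p = 4/19 = 0.2105.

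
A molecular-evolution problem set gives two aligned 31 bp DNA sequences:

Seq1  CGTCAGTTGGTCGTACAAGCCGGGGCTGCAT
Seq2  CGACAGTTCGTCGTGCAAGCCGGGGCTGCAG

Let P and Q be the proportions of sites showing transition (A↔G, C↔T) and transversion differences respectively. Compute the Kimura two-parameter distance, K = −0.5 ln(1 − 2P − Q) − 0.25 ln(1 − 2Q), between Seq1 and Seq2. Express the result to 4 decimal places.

Mismatches occur at site 3 (T↔A, transversion), site 9 (G↔C, transversion), site 15 (A↔G, transition), site 31 (T↔G, transversion).
Of the 4 differences, 1 transition and 3 transversions over 31 sites: P = 1/31 = 0.032258, Q = 3/31 = 0.096774.
d = −0.5·ln(0.838710) − 0.25·ln(0.806452) = −0.5·(-0.175890) − 0.25·(-0.215111) = 0.1417.

0.1417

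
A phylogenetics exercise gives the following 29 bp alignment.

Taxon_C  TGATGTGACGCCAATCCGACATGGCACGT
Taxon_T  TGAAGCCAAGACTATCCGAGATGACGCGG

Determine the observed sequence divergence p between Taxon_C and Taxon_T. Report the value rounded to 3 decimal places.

0.345

Differing sites — 4:T/A; 6:T/C; 7:G/C; 9:C/A; 11:C/A; 13:A/T; 20:C/G; 24:G/A; 26:A/G; 29:T/G.
There are 10 differences over 29 sites, so p = 10/29 = 0.345.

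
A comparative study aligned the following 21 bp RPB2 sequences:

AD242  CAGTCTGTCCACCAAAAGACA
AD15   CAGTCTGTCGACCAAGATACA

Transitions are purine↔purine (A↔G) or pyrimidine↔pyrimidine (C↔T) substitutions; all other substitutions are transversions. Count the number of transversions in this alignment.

2

Differing sites — 10:C/G (Tv); 16:A/G (Ti); 18:G/T (Tv).
Of the 3 differences, 1 transition and 2 transversions, so the answer is 2.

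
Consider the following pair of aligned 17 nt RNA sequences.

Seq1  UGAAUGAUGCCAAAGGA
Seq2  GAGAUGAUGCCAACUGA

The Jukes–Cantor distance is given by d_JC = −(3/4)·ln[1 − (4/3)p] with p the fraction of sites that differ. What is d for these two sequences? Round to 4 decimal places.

Differing sites — 1:U/G; 2:G/A; 3:A/G; 14:A/C; 15:G/U.
p = 5/17 = 0.294118.
d = −0.75 · ln(1 − (4/3)·0.294118) = −0.75 · ln(0.607843) = −0.75 · (-0.497839) = 0.3734.

0.3734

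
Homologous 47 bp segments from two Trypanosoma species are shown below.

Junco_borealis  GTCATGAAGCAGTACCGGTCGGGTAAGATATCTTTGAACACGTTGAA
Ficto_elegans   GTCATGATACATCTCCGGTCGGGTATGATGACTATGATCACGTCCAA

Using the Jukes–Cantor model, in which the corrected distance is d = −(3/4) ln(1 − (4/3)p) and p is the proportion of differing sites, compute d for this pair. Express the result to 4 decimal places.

Mismatches occur at site 8 (A→T), site 9 (G→A), site 12 (G→T), site 13 (T→C), site 14 (A→T), site 26 (A→T), site 30 (A→G), site 31 (T→A), site 34 (T→A), site 38 (A→T), site 44 (T→C), site 45 (G→C).
p = 12/47 = 0.255319.
d = −0.75 · ln(1 − (4/3)·0.255319) = −0.75 · ln(0.659575) = −0.75 · (-0.416160) = 0.3121.

0.3121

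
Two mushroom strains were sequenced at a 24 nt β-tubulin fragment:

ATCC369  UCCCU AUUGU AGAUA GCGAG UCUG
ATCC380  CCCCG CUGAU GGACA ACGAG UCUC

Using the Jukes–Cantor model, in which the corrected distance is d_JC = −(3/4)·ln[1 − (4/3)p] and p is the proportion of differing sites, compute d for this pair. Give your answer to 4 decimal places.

The sequences differ at positions 1 (U/C), 5 (U/G), 6 (A/C), 8 (U/G), 9 (G/A), 11 (A/G), 14 (U/C), 16 (G/A), 24 (G/C).
p = 9/24 = 0.375000.
d = −0.75 · ln(1 − (4/3)·0.375000) = −0.75 · ln(0.500000) = −0.75 · (-0.693147) = 0.5199.

0.5199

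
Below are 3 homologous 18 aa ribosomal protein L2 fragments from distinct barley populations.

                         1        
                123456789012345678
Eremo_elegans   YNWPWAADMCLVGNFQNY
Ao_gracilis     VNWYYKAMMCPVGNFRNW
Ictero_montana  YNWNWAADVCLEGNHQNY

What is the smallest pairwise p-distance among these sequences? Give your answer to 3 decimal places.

Pairwise Hamming distances:
  Eremo_elegans vs Ao_gracilis: 8
  Eremo_elegans vs Ictero_montana: 4
  Ao_gracilis vs Ictero_montana: 11
The smallest is 4 mismatches, between Eremo_elegans and Ictero_montana; p = 4/18 = 0.222.

0.222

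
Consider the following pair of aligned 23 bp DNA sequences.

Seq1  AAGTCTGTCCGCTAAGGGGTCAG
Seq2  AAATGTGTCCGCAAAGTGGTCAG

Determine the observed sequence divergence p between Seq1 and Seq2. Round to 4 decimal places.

0.1739

Mismatches occur at site 3 (G/A), site 5 (C/G), site 13 (T/A), site 17 (G/T).
There are 4 differences over 23 sites, so p = 4/23 = 0.1739.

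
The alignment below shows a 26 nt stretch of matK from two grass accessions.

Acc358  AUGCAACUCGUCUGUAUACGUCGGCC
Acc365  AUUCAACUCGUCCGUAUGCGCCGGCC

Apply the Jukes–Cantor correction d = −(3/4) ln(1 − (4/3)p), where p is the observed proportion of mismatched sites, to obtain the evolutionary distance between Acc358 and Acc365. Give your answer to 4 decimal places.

Differing sites — 3:G/U; 13:U/C; 18:A/G; 21:U/C.
p = 4/26 = 0.153846.
d = −0.75 · ln(1 − (4/3)·0.153846) = −0.75 · ln(0.794872) = −0.75 · (-0.229574) = 0.1722.

0.1722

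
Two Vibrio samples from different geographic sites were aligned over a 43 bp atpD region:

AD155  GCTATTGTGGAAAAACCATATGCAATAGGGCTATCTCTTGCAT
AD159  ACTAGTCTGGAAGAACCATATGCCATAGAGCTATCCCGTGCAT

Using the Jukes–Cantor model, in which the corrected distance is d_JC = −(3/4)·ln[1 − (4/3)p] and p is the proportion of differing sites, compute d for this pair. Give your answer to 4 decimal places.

0.2138

Mismatches occur at site 1 (G→A), site 5 (T→G), site 7 (G→C), site 13 (A→G), site 24 (A→C), site 29 (G→A), site 36 (T→C), site 38 (T→G).
p = 8/43 = 0.186047.
d = −0.75 · ln(1 − (4/3)·0.186047) = −0.75 · ln(0.751937) = −0.75 · (-0.285103) = 0.2138.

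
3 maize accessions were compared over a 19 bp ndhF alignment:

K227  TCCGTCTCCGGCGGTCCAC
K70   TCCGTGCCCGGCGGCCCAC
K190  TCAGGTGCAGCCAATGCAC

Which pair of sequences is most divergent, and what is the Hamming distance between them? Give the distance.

10

Pairwise Hamming distances:
  K227 vs K70: 3
  K227 vs K190: 9
  K70 vs K190: 10
The largest is 10, between K70 and K190.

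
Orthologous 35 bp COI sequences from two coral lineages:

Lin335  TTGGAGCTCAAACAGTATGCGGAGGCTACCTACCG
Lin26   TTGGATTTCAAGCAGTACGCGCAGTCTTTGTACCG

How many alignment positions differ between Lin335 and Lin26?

9

Differing sites — 6:G/T; 7:C/T; 12:A/G; 18:T/C; 22:G/C; 25:G/T; 28:A/T; 29:C/T; 30:C/G.
That gives 9 mismatches out of 35 aligned sites, so the Hamming distance is 9.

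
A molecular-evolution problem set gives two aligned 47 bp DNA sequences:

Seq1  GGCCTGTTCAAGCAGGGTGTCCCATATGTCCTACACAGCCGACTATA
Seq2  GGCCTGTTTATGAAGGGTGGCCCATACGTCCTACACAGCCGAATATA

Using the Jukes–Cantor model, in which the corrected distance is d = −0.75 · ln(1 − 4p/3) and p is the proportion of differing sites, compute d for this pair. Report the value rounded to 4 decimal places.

0.1399

Mismatches occur at site 9 (C→T), site 11 (A→T), site 13 (C→A), site 20 (T→G), site 27 (T→C), site 43 (C→A).
p = 6/47 = 0.127660.
d = −0.75 · ln(1 − (4/3)·0.127660) = −0.75 · ln(0.829787) = −0.75 · (-0.186586) = 0.1399.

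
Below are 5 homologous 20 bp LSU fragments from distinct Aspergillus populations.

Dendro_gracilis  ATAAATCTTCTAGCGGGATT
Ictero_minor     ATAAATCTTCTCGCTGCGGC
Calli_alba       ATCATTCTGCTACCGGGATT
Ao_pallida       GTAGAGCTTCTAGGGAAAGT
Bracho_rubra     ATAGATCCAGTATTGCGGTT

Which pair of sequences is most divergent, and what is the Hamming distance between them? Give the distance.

Pairwise Hamming distances:
  Dendro_gracilis vs Ictero_minor: 6
  Dendro_gracilis vs Calli_alba: 4
  Dendro_gracilis vs Ao_pallida: 7
  Dendro_gracilis vs Bracho_rubra: 8
  Ictero_minor vs Calli_alba: 10
  Ictero_minor vs Ao_pallida: 10
  Ictero_minor vs Bracho_rubra: 12
  Calli_alba vs Ao_pallida: 11
  Calli_alba vs Bracho_rubra: 10
  Ao_pallida vs Bracho_rubra: 11
The largest is 12, between Ictero_minor and Bracho_rubra.

12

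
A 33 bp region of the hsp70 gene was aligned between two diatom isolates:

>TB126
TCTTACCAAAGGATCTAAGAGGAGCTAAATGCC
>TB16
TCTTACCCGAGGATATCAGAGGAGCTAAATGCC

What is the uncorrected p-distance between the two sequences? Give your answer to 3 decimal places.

0.121

Differing sites — 8:A/C; 9:A/G; 15:C/A; 17:A/C.
There are 4 differences over 33 sites, so p = 4/33 = 0.121.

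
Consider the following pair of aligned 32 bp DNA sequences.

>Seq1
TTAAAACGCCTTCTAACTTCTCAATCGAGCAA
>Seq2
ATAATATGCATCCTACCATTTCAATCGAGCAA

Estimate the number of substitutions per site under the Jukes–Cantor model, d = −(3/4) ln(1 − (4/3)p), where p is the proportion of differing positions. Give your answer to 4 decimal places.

Differing sites — 1:T/A; 5:A/T; 7:C/T; 10:C/A; 12:T/C; 16:A/C; 18:T/A; 20:C/T.
p = 8/32 = 0.250000.
d = −0.75 · ln(1 − (4/3)·0.250000) = −0.75 · ln(0.666667) = −0.75 · (-0.405465) = 0.3041.

0.3041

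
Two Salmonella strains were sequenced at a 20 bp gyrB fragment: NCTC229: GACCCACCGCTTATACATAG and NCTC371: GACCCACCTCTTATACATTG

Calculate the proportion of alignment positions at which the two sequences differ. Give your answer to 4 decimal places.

0.1000

The sequences differ at positions 9 (G/T), 19 (A/T).
There are 2 differences over 20 sites, so p = 2/20 = 0.1000.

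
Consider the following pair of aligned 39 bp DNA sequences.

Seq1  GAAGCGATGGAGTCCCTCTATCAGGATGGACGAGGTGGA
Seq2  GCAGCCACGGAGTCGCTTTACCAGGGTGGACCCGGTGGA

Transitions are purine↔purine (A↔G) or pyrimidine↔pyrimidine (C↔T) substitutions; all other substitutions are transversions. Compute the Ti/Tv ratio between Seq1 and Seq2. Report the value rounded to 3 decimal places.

0.800

Differing sites — 2:A/C (Tv); 6:G/C (Tv); 8:T/C (Ti); 15:C/G (Tv); 18:C/T (Ti); 21:T/C (Ti); 26:A/G (Ti); 32:G/C (Tv); 33:A/C (Tv).
Of the 9 differences, 4 transitions and 5 transversions, so Ti/Tv = 4/5 = 0.800.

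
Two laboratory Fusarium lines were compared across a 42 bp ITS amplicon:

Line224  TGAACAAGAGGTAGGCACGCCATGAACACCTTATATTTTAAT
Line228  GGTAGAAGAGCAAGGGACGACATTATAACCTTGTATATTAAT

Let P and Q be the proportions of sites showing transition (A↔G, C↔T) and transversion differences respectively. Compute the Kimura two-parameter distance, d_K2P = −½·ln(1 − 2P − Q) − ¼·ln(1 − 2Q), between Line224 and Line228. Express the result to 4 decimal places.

The sequences differ at positions 1 (T/G, transversion), 3 (A/T, transversion), 5 (C/G, transversion), 11 (G/C, transversion), 12 (T/A, transversion), 16 (C/G, transversion), 20 (C/A, transversion), 24 (G/T, transversion), 26 (A/T, transversion), 27 (C/A, transversion), 33 (A/G, transition), 37 (T/A, transversion).
Of the 12 differences, 1 transition and 11 transversions over 42 sites: P = 1/42 = 0.023810, Q = 11/42 = 0.261905.
d = −0.5·ln(0.690475) − 0.25·ln(0.476190) = −0.5·(-0.370376) − 0.25·(-0.741938) = 0.3707.

0.3707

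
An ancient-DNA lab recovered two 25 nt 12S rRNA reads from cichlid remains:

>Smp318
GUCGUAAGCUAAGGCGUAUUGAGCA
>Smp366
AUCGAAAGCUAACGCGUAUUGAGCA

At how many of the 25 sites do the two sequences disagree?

3

The sequences differ at positions 1 (G/A), 5 (U/A), 13 (G/C).
That gives 3 mismatches out of 25 aligned sites, so the Hamming distance is 3.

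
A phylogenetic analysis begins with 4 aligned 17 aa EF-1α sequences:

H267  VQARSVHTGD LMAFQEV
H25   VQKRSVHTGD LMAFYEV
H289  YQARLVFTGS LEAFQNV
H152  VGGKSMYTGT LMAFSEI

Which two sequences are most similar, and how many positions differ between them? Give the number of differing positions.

Pairwise Hamming distances:
  H267 vs H25: 2
  H267 vs H289: 6
  H267 vs H152: 8
  H25 vs H289: 8
  H25 vs H152: 8
  H289 vs H152: 12
The smallest is 2, between H267 and H25.

2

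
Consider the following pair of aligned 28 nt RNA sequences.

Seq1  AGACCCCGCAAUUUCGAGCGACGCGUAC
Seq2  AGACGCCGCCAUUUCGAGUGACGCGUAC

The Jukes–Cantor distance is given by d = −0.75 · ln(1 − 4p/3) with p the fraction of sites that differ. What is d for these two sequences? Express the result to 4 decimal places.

0.1156

Differing sites — 5:C/G; 10:A/C; 19:C/U.
p = 3/28 = 0.107143.
d = −0.75 · ln(1 − (4/3)·0.107143) = −0.75 · ln(0.857143) = −0.75 · (-0.154151) = 0.1156.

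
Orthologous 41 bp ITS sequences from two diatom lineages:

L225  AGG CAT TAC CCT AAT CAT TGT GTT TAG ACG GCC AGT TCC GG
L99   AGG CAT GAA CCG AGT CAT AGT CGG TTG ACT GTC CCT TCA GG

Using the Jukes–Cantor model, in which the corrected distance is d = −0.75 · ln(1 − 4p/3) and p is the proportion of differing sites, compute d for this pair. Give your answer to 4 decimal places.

0.4556

Differing sites — 7:T/G; 9:C/A; 12:T/G; 14:A/G; 19:T/A; 22:G/C; 23:T/G; 24:T/G; 26:A/T; 30:G/T; 32:C/T; 34:A/C; 35:G/C; 39:C/A.
p = 14/41 = 0.341463.
d = −0.75 · ln(1 − (4/3)·0.341463) = −0.75 · ln(0.544716) = −0.75 · (-0.607491) = 0.4556.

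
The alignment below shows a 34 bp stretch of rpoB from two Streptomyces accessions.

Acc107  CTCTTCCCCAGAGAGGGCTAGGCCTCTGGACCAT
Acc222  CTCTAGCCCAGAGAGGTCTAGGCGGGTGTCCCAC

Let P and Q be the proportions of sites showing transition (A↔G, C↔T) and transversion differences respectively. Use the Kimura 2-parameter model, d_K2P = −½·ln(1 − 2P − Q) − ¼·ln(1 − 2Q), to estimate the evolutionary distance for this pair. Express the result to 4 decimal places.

Mismatches occur at site 5 (T↔A, transversion), site 6 (C↔G, transversion), site 17 (G↔T, transversion), site 24 (C↔G, transversion), site 25 (T↔G, transversion), site 26 (C↔G, transversion), site 29 (G↔T, transversion), site 30 (A↔C, transversion), site 34 (T↔C, transition).
Of the 9 differences, 1 transition and 8 transversions over 34 sites: P = 1/34 = 0.029412, Q = 8/34 = 0.235294.
d = −0.5·ln(0.705882) − 0.25·ln(0.529412) = −0.5·(-0.348307) − 0.25·(-0.635988) = 0.3332.

0.3332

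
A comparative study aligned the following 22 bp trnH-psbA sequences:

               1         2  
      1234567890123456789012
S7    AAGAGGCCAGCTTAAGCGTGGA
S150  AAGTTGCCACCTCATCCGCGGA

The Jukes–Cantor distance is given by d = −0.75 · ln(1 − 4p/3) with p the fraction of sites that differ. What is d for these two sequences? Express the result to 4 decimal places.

0.4141

Mismatches occur at site 4 (A→T), site 5 (G→T), site 10 (G→C), site 13 (T→C), site 15 (A→T), site 16 (G→C), site 19 (T→C).
p = 7/22 = 0.318182.
d = −0.75 · ln(1 − (4/3)·0.318182) = −0.75 · ln(0.575757) = −0.75 · (-0.552070) = 0.4141.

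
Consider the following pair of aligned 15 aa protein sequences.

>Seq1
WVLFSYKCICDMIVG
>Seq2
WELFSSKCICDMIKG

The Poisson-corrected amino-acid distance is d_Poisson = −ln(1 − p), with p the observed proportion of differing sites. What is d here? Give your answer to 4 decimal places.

Differing sites — 2:V/E; 6:Y/S; 14:V/K.
p = 3/15 = 0.200000.
d = −ln(1 − 0.200000) = −ln(0.800000) = 0.2231.

0.2231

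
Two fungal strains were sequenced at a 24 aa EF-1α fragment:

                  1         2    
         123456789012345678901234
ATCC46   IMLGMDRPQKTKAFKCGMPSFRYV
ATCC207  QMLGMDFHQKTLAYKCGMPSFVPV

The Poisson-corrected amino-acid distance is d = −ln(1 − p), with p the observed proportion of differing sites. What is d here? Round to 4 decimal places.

Mismatches occur at site 1 (I↔Q), site 7 (R↔F), site 8 (P↔H), site 12 (K↔L), site 14 (F↔Y), site 22 (R↔V), site 23 (Y↔P).
p = 7/24 = 0.291667.
d = −ln(1 − 0.291667) = −ln(0.708333) = 0.3448.

0.3448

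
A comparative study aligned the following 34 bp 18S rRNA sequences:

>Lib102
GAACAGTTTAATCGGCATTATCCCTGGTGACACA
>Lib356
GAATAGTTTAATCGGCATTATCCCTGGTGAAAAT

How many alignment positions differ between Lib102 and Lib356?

The sequences differ at positions 4 (C/T), 31 (C/A), 33 (C/A), 34 (A/T).
That gives 4 mismatches out of 34 aligned sites, so the Hamming distance is 4.

4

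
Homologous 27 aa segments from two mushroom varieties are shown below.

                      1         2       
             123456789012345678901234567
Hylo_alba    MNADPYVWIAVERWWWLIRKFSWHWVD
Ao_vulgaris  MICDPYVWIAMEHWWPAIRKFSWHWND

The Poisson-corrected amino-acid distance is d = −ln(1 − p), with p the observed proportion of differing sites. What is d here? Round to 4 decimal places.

The sequences differ at positions 2 (N/I), 3 (A/C), 11 (V/M), 13 (R/H), 16 (W/P), 17 (L/A), 26 (V/N).
p = 7/27 = 0.259259.
d = −ln(1 − 0.259259) = −ln(0.740741) = 0.3001.

0.3001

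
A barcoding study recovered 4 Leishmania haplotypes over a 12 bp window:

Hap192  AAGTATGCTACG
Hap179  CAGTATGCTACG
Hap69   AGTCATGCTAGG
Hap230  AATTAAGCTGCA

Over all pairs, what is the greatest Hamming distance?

Pairwise Hamming distances:
  Hap192 vs Hap179: 1
  Hap192 vs Hap69: 4
  Hap192 vs Hap230: 4
  Hap179 vs Hap69: 5
  Hap179 vs Hap230: 5
  Hap69 vs Hap230: 6
The largest is 6, between Hap69 and Hap230.

6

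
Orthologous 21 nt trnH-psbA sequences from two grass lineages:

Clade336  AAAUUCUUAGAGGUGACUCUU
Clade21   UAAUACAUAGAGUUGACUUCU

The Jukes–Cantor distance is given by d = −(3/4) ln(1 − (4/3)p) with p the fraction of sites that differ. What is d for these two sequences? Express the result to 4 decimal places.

0.3597

Mismatches occur at site 1 (A→U), site 5 (U→A), site 7 (U→A), site 13 (G→U), site 19 (C→U), site 20 (U→C).
p = 6/21 = 0.285714.
d = −0.75 · ln(1 − (4/3)·0.285714) = −0.75 · ln(0.619048) = −0.75 · (-0.479572) = 0.3597.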